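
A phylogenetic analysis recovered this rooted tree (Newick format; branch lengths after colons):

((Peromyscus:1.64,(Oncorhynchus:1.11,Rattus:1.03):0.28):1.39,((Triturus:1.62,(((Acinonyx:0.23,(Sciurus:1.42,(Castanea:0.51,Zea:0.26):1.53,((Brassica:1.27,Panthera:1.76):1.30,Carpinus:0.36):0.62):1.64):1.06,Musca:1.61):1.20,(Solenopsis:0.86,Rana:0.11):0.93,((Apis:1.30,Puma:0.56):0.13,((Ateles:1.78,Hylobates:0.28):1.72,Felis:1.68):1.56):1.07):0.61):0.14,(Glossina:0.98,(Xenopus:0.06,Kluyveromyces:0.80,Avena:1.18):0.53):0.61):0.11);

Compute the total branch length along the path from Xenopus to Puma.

The path runs Xenopus → … → MRCA → … → Puma; the MRCA is the node subtending ((Triturus,(((Acinonyx,(Sciurus,(Castanea,Zea),((Brassica,Panthera),Carpinus))),Musca),(Solenopsis,Rana),((Apis,Puma),((Ateles,Hylobates),Felis)))),(Glossina,(Xenopus,Kluyveromyces,Avena))).
Branch lengths along that path: 0.06 + 0.53 + 0.61 + 0.14 + 0.61 + 1.07 + 0.13 + 0.56 = 3.71.

3.71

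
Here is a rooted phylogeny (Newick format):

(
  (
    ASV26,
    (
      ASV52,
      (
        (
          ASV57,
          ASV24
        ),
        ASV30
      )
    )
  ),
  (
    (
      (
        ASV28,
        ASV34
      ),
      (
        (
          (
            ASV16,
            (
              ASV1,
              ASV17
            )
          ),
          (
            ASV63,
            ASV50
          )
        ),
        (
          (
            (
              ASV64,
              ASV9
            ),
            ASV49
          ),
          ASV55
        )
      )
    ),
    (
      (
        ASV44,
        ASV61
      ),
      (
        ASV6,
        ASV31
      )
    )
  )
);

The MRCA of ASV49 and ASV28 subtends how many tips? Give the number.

The MRCA of ASV49 and ASV28 is the node subtending ((ASV28,ASV34),(((ASV16,(ASV1,ASV17)),(ASV63,ASV50)),(((ASV64,ASV9),ASV49),ASV55))).
That clade contains 11 terminal taxa: ASV1, ASV16, ASV17, ASV28, ASV34, ASV49, ASV50, ASV55, ASV63, ASV64, ASV9.

11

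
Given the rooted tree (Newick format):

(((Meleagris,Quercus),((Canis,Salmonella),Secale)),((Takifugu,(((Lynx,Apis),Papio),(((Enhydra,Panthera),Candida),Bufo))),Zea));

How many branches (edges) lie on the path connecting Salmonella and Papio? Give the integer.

The MRCA of Salmonella and Papio is the root of the tree.
From Salmonella up to that node: 4 branches. From Papio up to the same node: 5 branches. Total: 4 + 5 = 9.

9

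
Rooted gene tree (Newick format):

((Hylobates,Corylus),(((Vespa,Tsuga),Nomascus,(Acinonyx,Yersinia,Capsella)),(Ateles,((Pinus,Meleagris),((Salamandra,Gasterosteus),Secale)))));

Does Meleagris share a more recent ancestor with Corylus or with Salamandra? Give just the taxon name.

Salamandra

The MRCA of Meleagris and Salamandra subtends ((Pinus,Meleagris),((Salamandra,Gasterosteus),Secale)) (5 taxa).
The MRCA of Meleagris and Corylus is the root, subtending the entire tree (14 taxa).
The first is nested inside the second, so Meleagris shares a more recent common ancestor with Salamandra.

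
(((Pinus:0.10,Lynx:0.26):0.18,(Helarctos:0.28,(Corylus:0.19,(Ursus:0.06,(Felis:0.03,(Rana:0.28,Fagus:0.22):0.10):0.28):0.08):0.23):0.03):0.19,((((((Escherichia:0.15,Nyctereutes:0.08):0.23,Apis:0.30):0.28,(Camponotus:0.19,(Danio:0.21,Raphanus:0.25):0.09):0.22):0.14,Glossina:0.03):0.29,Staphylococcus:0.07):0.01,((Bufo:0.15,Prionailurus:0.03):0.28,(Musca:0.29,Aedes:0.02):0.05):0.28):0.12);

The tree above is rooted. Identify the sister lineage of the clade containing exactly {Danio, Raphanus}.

Camponotus

The clade containing exactly {Danio, Raphanus} attaches to the tree at the node subtending (Camponotus,(Danio,Raphanus)).
The other lineage descending from that same node — the sister group — is the single tip Camponotus.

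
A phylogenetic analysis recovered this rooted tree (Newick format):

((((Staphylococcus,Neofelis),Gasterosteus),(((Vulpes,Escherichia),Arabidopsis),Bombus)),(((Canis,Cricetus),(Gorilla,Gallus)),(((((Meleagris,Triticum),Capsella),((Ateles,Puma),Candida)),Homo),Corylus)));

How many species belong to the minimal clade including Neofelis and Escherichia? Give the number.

7

The MRCA of Neofelis and Escherichia is the node subtending (((Staphylococcus,Neofelis),Gasterosteus),(((Vulpes,Escherichia),Arabidopsis),Bombus)).
That clade contains 7 terminal taxa: Arabidopsis, Bombus, Escherichia, Gasterosteus, Neofelis, Staphylococcus, Vulpes.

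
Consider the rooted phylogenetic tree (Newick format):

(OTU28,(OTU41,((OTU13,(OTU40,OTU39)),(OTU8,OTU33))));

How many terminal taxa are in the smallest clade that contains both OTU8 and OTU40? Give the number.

The MRCA of OTU8 and OTU40 is the node subtending ((OTU13,(OTU40,OTU39)),(OTU8,OTU33)).
That clade contains 5 terminal taxa: OTU13, OTU33, OTU39, OTU40, OTU8.

5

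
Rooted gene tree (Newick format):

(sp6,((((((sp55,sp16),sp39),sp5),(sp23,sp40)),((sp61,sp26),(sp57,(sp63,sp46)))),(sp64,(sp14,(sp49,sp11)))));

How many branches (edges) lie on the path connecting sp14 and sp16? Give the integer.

9

The MRCA of sp14 and sp16 is the node subtending ((((((sp55,sp16),sp39),sp5),(sp23,sp40)),((sp61,sp26),(sp57,(sp63,sp46)))),(sp64,(sp14,(sp49,sp11)))).
From sp14 up to that node: 3 branches. From sp16 up to the same node: 6 branches. Total: 3 + 6 = 9.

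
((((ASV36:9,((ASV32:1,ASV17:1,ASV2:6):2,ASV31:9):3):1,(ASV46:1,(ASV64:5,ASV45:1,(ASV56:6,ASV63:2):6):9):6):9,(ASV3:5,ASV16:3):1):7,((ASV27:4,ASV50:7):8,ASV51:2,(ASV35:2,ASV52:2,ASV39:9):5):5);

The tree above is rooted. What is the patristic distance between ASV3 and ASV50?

The path runs ASV3 → … → MRCA → … → ASV50; the MRCA is the root of the tree.
Branch lengths along that path: 5 + 1 + 7 + 5 + 8 + 7 = 33.

33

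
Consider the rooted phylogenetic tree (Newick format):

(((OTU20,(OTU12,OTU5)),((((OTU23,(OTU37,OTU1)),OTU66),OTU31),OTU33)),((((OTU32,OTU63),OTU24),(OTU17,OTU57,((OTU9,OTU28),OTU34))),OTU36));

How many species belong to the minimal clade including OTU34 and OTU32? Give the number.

The MRCA of OTU34 and OTU32 is the node subtending (((OTU32,OTU63),OTU24),(OTU17,OTU57,((OTU9,OTU28),OTU34))).
That clade contains 8 terminal taxa: OTU17, OTU24, OTU28, OTU32, OTU34, OTU57, OTU63, OTU9.

8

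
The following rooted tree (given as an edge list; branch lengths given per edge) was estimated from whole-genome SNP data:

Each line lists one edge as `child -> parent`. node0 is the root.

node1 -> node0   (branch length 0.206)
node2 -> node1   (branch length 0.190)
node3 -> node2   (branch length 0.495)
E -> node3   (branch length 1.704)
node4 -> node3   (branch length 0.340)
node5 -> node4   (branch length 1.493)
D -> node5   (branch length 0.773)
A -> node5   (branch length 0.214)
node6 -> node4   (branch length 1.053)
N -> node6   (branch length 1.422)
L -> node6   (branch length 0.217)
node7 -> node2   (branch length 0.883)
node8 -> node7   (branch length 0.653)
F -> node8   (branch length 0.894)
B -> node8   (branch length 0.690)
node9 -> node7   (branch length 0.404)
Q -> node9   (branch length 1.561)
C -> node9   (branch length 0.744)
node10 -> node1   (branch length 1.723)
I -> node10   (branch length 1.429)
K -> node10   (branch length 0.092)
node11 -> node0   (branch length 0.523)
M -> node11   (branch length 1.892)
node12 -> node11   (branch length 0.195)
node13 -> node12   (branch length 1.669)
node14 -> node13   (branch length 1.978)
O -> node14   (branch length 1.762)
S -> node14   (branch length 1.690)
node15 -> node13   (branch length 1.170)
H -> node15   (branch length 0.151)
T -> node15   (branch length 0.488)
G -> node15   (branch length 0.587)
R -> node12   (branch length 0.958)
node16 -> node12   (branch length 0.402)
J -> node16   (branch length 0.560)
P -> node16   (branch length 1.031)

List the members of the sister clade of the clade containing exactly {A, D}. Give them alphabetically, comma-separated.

L, N

The clade containing exactly {A, D} attaches to the tree at the node subtending ((D,A),(N,L)).
The other lineage descending from that same node — the sister group — is (N,L); its 2 tips in alphabetical order are the answer.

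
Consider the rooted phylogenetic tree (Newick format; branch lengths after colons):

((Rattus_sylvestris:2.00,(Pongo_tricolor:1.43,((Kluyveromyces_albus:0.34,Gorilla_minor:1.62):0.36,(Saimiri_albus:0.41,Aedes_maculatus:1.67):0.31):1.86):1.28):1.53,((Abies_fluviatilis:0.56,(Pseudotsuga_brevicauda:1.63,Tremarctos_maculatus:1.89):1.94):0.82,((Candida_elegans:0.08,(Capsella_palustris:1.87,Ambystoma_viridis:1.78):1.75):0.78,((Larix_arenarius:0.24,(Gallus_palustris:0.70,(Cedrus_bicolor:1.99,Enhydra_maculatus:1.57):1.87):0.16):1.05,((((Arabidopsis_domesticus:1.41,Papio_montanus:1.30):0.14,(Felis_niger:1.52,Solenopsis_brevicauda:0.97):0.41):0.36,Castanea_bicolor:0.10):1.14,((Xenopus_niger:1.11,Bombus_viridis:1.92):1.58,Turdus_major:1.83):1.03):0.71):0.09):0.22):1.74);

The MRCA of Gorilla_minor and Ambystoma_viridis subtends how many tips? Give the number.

The MRCA of Gorilla_minor and Ambystoma_viridis is the root, so the clade is the entire tree.
That clade contains 24 terminal taxa: Abies_fluviatilis, Aedes_maculatus, Ambystoma_viridis, Arabidopsis_domesticus, Bombus_viridis, Candida_elegans, Capsella_palustris, Castanea_bicolor, Cedrus_bicolor, Enhydra_maculatus, Felis_niger, Gallus_palustris, Gorilla_minor, Kluyveromyces_albus, Larix_arenarius, Papio_montanus, Pongo_tricolor, Pseudotsuga_brevicauda, Rattus_sylvestris, Saimiri_albus, Solenopsis_brevicauda, Tremarctos_maculatus, Turdus_major, Xenopus_niger.

24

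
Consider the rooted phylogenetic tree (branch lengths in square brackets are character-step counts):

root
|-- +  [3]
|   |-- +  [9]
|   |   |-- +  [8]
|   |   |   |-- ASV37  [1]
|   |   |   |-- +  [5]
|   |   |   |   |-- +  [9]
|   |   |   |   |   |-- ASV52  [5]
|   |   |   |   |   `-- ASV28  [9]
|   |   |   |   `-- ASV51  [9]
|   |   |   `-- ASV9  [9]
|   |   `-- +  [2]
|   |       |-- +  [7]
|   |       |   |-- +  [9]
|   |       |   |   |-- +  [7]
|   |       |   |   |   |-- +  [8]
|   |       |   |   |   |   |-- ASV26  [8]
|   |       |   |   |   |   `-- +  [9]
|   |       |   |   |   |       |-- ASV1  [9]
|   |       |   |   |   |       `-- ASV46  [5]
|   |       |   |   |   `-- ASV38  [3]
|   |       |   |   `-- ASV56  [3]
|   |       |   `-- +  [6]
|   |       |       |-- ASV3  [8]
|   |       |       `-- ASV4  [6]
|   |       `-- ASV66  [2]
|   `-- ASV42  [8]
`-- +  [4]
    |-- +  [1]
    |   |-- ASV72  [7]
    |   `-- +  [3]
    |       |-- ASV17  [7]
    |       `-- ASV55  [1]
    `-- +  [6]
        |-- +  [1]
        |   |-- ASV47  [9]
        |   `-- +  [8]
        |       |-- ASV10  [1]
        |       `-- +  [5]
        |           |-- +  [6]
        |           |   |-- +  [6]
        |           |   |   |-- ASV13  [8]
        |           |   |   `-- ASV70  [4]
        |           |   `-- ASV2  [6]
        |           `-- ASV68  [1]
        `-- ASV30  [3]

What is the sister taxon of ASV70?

ASV70 attaches to the tree at the node subtending (ASV13,ASV70).
The other lineage descending from that same node — the sister group — is the single tip ASV13.

ASV13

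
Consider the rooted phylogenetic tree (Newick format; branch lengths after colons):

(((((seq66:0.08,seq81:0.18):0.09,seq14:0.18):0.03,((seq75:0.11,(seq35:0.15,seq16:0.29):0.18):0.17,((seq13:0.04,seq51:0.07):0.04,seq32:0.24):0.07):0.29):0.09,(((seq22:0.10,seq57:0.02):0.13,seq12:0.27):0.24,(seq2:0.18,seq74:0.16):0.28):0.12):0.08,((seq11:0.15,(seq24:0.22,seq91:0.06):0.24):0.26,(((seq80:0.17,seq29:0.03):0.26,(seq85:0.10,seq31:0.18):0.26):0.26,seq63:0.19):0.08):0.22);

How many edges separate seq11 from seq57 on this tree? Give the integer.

8

The MRCA of seq11 and seq57 is the root of the tree.
From seq11 up to that node: 3 branches. From seq57 up to the same node: 5 branches. Total: 3 + 5 = 8.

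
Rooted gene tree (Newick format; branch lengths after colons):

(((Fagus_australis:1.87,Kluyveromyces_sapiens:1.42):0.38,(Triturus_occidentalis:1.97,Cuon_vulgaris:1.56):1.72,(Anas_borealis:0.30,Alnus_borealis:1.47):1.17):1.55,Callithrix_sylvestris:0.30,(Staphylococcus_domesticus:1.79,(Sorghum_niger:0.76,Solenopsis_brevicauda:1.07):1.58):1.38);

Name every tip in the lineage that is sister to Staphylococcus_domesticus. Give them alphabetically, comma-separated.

Staphylococcus_domesticus attaches to the tree at the node subtending (Staphylococcus_domesticus,(Sorghum_niger,Solenopsis_brevicauda)).
The other lineage descending from that same node — the sister group — is (Sorghum_niger,Solenopsis_brevicauda); its 2 tips in alphabetical order are the answer.

Solenopsis_brevicauda, Sorghum_niger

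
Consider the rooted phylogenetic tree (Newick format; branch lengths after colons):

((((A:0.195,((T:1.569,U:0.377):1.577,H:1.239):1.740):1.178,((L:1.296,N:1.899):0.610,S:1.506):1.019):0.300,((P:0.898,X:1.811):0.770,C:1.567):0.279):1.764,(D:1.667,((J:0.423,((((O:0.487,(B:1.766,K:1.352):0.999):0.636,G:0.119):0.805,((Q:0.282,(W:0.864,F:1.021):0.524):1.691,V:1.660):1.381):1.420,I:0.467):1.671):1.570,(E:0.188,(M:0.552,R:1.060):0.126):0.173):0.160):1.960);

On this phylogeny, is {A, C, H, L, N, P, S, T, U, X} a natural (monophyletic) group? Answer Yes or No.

The most recent common ancestor of these taxa subtends (((A,((T,U),H)),((L,N),S)),((P,X),C)).
That clade has exactly 10 tips — every listed taxon and nothing else — so the group is monophyletic.

Yes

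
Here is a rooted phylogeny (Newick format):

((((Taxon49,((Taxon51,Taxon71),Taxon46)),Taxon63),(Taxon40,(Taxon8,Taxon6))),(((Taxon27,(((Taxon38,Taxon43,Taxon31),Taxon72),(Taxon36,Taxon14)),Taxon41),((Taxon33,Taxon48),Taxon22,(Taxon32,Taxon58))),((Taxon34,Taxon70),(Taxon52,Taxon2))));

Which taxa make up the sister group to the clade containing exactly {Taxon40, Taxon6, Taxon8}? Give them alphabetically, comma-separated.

The clade containing exactly {Taxon40, Taxon6, Taxon8} attaches to the tree at the node subtending (((Taxon49,((Taxon51,Taxon71),Taxon46)),Taxon63),(Taxon40,(Taxon8,Taxon6))).
The other lineage descending from that same node — the sister group — is ((Taxon49,((Taxon51,Taxon71),Taxon46)),Taxon63); its 5 tips in alphabetical order are the answer.

Taxon46, Taxon49, Taxon51, Taxon63, Taxon71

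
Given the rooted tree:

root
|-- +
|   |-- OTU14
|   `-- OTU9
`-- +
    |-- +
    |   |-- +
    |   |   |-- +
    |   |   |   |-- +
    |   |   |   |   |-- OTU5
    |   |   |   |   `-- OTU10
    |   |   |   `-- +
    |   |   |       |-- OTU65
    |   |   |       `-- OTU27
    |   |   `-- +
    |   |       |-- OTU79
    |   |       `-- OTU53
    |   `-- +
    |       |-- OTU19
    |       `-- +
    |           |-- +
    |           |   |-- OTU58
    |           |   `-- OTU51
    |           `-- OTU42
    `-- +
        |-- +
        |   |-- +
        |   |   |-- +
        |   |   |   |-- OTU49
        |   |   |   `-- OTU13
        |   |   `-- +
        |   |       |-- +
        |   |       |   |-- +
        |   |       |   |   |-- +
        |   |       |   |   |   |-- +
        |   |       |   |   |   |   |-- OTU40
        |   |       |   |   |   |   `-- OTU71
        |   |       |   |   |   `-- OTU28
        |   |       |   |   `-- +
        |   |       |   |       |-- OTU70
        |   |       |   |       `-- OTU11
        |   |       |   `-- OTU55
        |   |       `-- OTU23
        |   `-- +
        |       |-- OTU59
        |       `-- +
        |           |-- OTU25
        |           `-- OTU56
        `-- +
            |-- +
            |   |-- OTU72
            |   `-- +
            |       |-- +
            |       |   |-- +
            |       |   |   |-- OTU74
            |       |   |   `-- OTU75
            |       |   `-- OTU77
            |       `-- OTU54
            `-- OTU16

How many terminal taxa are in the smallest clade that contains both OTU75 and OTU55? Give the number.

The MRCA of OTU75 and OTU55 is the node subtending ((((OTU49,OTU13),(((((OTU40,OTU71),OTU28),(OTU70,OTU11)),OTU55),OTU23)),(OTU59,(OTU25,OTU56))),((OTU72,(((OTU74,OTU75),OTU77),OTU54)),OTU16)).
That clade contains 18 terminal taxa: OTU11, OTU13, OTU16, OTU23, OTU25, OTU28, OTU40, OTU49, OTU54, OTU55, OTU56, OTU59, OTU70, OTU71, OTU72, OTU74, OTU75, OTU77.

18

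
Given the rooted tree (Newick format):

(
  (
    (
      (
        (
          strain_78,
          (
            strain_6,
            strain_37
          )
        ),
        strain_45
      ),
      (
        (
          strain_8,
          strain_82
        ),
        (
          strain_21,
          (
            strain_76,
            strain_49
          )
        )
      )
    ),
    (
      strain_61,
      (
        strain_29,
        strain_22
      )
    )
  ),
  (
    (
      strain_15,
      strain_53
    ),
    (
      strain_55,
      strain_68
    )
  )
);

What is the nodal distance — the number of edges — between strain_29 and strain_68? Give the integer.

7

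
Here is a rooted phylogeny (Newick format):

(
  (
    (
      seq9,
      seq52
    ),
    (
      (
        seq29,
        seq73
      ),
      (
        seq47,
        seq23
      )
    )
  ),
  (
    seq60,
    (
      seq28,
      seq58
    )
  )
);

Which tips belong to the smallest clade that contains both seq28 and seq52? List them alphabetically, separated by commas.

Tracing seq28: it sits inside (seq28,seq58).
Tracing seq52: it sits inside (seq9,seq52).
The smallest clade enclosing both is the whole tree (their MRCA is the root), so the answer is all 9 tips in alphabetical order.

seq23, seq28, seq29, seq47, seq52, seq58, seq60, seq73, seq9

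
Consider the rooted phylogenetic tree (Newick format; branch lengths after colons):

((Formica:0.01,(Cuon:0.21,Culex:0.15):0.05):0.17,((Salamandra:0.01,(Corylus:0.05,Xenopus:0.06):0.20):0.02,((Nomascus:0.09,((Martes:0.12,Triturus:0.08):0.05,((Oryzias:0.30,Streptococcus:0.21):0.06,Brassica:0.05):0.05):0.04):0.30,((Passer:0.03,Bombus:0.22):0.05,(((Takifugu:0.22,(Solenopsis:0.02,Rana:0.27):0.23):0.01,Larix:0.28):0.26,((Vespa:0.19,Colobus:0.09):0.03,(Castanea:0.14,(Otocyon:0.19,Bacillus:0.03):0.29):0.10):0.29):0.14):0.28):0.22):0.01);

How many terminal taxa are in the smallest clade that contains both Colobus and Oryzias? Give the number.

17

The MRCA of Colobus and Oryzias is the node subtending ((Nomascus,((Martes,Triturus),((Oryzias,Streptococcus),Brassica))),((Passer,Bombus),(((Takifugu,(Solenopsis,Rana)),Larix),((Vespa,Colobus),(Castanea,(Otocyon,Bacillus)))))).
That clade contains 17 terminal taxa: Bacillus, Bombus, Brassica, Castanea, Colobus, Larix, Martes, Nomascus, Oryzias, Otocyon, Passer, Rana, Solenopsis, Streptococcus, Takifugu, Triturus, Vespa.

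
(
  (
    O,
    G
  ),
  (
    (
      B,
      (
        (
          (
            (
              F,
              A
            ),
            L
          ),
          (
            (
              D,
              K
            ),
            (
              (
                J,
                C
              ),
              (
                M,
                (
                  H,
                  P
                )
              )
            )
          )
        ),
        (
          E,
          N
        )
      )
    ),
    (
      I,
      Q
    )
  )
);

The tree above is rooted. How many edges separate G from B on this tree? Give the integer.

The MRCA of G and B is the root of the tree.
From G up to that node: 2 branches. From B up to the same node: 3 branches. Total: 2 + 3 = 5.

5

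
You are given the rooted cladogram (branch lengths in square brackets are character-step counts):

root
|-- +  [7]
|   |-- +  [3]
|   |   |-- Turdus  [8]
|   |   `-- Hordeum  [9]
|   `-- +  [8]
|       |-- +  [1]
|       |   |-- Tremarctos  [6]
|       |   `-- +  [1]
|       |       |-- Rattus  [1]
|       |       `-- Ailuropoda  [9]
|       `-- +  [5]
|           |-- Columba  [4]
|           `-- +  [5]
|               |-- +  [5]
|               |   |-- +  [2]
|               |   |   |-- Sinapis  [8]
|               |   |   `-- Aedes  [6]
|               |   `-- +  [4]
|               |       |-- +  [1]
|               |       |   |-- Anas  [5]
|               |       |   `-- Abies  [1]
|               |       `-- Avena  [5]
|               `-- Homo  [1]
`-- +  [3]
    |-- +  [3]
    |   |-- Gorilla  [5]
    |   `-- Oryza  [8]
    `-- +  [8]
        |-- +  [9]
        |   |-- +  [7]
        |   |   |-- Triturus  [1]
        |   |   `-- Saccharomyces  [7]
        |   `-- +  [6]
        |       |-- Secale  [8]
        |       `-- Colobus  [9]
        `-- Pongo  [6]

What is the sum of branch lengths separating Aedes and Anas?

The path runs Aedes → … → MRCA → … → Anas; the MRCA is the node subtending ((Sinapis,Aedes),((Anas,Abies),Avena)).
Branch lengths along that path: 6 + 2 + 4 + 1 + 5 = 18.

18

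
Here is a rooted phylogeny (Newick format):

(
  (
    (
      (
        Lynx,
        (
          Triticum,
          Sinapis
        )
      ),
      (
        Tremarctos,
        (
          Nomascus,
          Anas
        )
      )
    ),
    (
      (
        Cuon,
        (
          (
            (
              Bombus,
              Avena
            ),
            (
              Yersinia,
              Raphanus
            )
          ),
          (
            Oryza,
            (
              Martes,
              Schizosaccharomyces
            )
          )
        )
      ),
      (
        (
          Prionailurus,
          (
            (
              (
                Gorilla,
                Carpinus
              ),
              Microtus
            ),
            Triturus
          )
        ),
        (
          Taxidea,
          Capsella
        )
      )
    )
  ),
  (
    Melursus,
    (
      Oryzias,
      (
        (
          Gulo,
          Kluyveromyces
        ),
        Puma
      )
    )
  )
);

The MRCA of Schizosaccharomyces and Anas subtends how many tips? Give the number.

The MRCA of Schizosaccharomyces and Anas is the node subtending (((Lynx,(Triticum,Sinapis)),(Tremarctos,(Nomascus,Anas))),((Cuon,(((Bombus,Avena),(Yersinia,Raphanus)),(Oryza,(Martes,Schizosaccharomyces)))),((Prionailurus,(((Gorilla,Carpinus),Microtus),Triturus)),(Taxidea,Capsella)))).
That clade contains 21 terminal taxa: Anas, Avena, Bombus, Capsella, Carpinus, Cuon, Gorilla, Lynx, Martes, Microtus, Nomascus, Oryza, Prionailurus, Raphanus, Schizosaccharomyces, Sinapis, Taxidea, Tremarctos, Triticum, Triturus, Yersinia.

21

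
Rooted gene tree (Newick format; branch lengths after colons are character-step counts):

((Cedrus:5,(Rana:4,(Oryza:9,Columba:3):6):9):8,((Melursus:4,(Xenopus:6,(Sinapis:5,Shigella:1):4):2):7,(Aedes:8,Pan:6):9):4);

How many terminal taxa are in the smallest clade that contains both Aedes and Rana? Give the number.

The MRCA of Aedes and Rana is the root, so the clade is the entire tree.
That clade contains 10 terminal taxa: Aedes, Cedrus, Columba, Melursus, Oryza, Pan, Rana, Shigella, Sinapis, Xenopus.

10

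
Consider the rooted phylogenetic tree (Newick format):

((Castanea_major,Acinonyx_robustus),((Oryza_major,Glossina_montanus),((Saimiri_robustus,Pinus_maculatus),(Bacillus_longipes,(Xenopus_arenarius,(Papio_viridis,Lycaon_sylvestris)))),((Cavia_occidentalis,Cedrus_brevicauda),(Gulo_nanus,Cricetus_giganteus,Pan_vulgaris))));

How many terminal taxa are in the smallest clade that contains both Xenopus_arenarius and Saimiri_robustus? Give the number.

The MRCA of Xenopus_arenarius and Saimiri_robustus is the node subtending ((Saimiri_robustus,Pinus_maculatus),(Bacillus_longipes,(Xenopus_arenarius,(Papio_viridis,Lycaon_sylvestris)))).
That clade contains 6 terminal taxa: Bacillus_longipes, Lycaon_sylvestris, Papio_viridis, Pinus_maculatus, Saimiri_robustus, Xenopus_arenarius.

6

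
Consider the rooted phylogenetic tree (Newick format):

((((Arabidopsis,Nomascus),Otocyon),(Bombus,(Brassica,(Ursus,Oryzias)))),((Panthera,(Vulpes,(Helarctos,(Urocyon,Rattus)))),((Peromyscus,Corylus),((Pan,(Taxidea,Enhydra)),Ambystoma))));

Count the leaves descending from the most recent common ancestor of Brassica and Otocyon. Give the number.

The MRCA of Brassica and Otocyon is the node subtending (((Arabidopsis,Nomascus),Otocyon),(Bombus,(Brassica,(Ursus,Oryzias)))).
That clade contains 7 terminal taxa: Arabidopsis, Bombus, Brassica, Nomascus, Oryzias, Otocyon, Ursus.

7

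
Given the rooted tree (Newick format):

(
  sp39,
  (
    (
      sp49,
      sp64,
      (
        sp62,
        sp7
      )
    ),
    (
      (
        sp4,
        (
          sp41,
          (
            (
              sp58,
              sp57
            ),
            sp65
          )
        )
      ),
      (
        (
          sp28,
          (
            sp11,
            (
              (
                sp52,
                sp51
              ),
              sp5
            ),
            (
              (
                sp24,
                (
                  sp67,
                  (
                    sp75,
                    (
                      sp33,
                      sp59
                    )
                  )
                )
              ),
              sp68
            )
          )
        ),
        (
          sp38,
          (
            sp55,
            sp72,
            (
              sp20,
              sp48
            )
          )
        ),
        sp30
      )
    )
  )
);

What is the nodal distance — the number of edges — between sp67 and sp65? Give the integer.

11

The MRCA of sp67 and sp65 is the node subtending ((sp4,(sp41,((sp58,sp57),sp65))),((sp28,(sp11,((sp52,sp51),sp5),((sp24,(sp67,(sp75,(sp33,sp59)))),sp68))),(sp38,(sp55,sp72,(sp20,sp48))),sp30)).
From sp67 up to that node: 7 branches. From sp65 up to the same node: 4 branches. Total: 7 + 4 = 11.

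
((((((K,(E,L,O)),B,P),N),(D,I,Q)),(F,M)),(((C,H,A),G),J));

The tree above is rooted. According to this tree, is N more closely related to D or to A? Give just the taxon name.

D

The MRCA of N and D subtends ((((K,(E,L,O)),B,P),N),(D,I,Q)) (10 taxa).
The MRCA of N and A is the root, subtending the entire tree (17 taxa).
The first is nested inside the second, so N shares a more recent common ancestor with D.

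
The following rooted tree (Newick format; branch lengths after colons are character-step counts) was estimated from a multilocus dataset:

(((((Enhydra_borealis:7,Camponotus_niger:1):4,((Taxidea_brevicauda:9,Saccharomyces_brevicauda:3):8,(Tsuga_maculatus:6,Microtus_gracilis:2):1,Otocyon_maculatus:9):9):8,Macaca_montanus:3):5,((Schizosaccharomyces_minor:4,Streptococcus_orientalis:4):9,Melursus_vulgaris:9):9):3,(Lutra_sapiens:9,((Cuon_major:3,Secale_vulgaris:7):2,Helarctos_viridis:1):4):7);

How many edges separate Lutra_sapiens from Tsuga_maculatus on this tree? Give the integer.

The MRCA of Lutra_sapiens and Tsuga_maculatus is the root of the tree.
From Lutra_sapiens up to that node: 2 branches. From Tsuga_maculatus up to the same node: 6 branches. Total: 2 + 6 = 8.

8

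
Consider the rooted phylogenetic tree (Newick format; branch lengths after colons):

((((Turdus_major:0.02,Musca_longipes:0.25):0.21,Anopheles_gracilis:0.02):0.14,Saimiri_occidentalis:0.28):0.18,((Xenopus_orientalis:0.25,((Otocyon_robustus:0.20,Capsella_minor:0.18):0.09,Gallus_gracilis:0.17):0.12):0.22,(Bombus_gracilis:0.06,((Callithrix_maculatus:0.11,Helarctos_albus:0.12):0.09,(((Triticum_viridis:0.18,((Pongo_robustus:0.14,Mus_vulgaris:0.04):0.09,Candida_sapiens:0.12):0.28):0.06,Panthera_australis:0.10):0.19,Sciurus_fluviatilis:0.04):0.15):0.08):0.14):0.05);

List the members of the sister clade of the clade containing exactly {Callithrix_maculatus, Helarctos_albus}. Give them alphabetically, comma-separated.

Candida_sapiens, Mus_vulgaris, Panthera_australis, Pongo_robustus, Sciurus_fluviatilis, Triticum_viridis

The clade containing exactly {Callithrix_maculatus, Helarctos_albus} attaches to the tree at the node subtending ((Callithrix_maculatus,Helarctos_albus),(((Triticum_viridis,((Pongo_robustus,Mus_vulgaris),Candida_sapiens)),Panthera_australis),Sciurus_fluviatilis)).
The other lineage descending from that same node — the sister group — is (((Triticum_viridis,((Pongo_robustus,Mus_vulgaris),Candida_sapiens)),Panthera_australis),Sciurus_fluviatilis); its 6 tips in alphabetical order are the answer.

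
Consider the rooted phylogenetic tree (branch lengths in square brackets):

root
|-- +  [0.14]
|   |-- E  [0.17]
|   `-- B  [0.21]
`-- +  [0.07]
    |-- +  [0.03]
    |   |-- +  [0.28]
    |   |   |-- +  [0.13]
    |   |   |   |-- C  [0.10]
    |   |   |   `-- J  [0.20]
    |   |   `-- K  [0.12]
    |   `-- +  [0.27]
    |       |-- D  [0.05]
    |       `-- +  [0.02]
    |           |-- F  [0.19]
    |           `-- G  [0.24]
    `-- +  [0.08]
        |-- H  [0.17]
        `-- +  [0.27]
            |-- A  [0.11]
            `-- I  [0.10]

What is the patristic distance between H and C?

0.79

The path runs H → … → MRCA → … → C; the MRCA is the node subtending ((((C,J),K),(D,(F,G))),(H,(A,I))).
Branch lengths along that path: 0.17 + 0.08 + 0.03 + 0.28 + 0.13 + 0.10 = 0.79.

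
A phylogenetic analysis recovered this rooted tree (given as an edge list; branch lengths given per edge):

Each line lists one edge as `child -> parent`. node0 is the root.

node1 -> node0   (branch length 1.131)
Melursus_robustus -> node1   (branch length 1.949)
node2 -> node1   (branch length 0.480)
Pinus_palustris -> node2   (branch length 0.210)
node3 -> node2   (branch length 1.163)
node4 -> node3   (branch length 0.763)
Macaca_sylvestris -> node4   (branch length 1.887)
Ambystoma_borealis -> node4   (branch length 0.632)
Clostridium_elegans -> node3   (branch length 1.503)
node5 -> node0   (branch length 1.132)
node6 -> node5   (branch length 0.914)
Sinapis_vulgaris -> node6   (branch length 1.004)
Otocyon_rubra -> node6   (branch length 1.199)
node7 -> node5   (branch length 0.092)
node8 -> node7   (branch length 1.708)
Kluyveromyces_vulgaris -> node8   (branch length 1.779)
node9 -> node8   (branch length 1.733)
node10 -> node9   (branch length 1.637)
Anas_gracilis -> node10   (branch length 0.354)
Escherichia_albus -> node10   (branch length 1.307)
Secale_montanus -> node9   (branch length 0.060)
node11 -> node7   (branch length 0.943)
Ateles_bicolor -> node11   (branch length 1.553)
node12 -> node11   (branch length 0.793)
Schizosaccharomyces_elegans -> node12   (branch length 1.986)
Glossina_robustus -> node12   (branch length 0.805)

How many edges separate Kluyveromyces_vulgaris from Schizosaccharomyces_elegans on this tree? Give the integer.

The MRCA of Kluyveromyces_vulgaris and Schizosaccharomyces_elegans is the node subtending ((Kluyveromyces_vulgaris,((Anas_gracilis,Escherichia_albus),Secale_montanus)),(Ateles_bicolor,(Schizosaccharomyces_elegans,Glossina_robustus))).
From Kluyveromyces_vulgaris up to that node: 2 branches. From Schizosaccharomyces_elegans up to the same node: 3 branches. Total: 2 + 3 = 5.

5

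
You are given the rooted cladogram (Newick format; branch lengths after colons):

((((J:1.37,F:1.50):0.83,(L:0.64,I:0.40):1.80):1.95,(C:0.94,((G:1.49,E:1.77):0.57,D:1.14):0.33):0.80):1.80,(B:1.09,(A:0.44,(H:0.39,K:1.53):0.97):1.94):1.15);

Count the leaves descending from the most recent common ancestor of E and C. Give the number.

4

The MRCA of E and C is the node subtending (C,((G,E),D)).
That clade contains 4 terminal taxa: C, D, E, G.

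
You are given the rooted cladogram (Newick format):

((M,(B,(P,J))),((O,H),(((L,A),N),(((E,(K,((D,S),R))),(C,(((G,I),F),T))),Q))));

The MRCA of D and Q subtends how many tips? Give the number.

The MRCA of D and Q is the node subtending (((E,(K,((D,S),R))),(C,(((G,I),F),T))),Q).
That clade contains 11 terminal taxa: C, D, E, F, G, I, K, Q, R, S, T.

11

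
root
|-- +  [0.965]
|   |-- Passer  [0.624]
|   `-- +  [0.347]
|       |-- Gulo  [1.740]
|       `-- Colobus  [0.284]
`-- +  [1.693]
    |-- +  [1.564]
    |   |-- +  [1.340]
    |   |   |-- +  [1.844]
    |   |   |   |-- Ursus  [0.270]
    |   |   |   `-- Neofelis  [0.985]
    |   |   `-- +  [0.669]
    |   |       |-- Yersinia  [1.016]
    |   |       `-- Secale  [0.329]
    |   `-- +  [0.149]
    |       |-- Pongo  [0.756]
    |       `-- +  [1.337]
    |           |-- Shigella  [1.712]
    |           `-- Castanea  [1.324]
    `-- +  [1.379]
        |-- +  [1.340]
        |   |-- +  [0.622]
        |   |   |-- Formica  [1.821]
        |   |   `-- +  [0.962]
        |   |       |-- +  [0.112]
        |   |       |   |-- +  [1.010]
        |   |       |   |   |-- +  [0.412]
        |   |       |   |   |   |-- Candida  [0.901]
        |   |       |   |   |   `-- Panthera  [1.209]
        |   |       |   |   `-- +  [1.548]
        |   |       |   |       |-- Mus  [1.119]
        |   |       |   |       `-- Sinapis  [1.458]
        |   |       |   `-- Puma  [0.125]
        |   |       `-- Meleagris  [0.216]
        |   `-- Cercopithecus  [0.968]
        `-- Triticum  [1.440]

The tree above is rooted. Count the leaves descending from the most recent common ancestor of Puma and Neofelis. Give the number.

16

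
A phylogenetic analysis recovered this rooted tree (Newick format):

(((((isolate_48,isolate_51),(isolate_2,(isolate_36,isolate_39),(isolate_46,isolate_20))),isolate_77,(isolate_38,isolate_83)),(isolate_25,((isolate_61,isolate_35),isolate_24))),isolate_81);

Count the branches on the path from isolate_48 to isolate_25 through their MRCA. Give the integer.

The MRCA of isolate_48 and isolate_25 is the node subtending ((((isolate_48,isolate_51),(isolate_2,(isolate_36,isolate_39),(isolate_46,isolate_20))),isolate_77,(isolate_38,isolate_83)),(isolate_25,((isolate_61,isolate_35),isolate_24))).
From isolate_48 up to that node: 4 branches. From isolate_25 up to the same node: 2 branches. Total: 4 + 2 = 6.

6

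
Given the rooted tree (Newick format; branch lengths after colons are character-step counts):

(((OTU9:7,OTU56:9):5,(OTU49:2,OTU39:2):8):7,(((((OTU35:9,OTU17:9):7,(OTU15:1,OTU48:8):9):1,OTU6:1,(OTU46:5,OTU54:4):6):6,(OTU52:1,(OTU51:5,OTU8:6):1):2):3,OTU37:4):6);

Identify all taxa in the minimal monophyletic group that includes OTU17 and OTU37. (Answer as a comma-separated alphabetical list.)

Tracing OTU17: it sits inside (OTU35,OTU17).
Tracing OTU37: it sits inside (((((OTU35,OTU17),(OTU15,OTU48)),OTU6,(OTU46,OTU54)),(OTU52,(OTU51,OTU8))),OTU37).
The smallest clade enclosing both is (((((OTU35,OTU17),(OTU15,OTU48)),OTU6,(OTU46,OTU54)),(OTU52,(OTU51,OTU8))),OTU37); the answer is its 11 terminal taxa in alphabetical order.

OTU15, OTU17, OTU35, OTU37, OTU46, OTU48, OTU51, OTU52, OTU54, OTU6, OTU8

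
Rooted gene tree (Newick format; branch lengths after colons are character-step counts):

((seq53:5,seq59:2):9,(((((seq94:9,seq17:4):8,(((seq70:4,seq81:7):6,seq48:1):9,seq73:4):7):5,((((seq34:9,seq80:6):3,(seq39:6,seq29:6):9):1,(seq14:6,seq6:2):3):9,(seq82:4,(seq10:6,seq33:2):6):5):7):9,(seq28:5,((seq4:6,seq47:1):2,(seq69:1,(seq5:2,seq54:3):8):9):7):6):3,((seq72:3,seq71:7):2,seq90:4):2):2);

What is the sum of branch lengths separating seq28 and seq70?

51

The path runs seq28 → … → MRCA → … → seq70; the MRCA is the node subtending ((((seq94,seq17),(((seq70,seq81),seq48),seq73)),((((seq34,seq80),(seq39,seq29)),(seq14,seq6)),(seq82,(seq10,seq33)))),(seq28,((seq4,seq47),(seq69,(seq5,seq54))))).
Branch lengths along that path: 5 + 6 + 9 + 5 + 7 + 9 + 6 + 4 = 51.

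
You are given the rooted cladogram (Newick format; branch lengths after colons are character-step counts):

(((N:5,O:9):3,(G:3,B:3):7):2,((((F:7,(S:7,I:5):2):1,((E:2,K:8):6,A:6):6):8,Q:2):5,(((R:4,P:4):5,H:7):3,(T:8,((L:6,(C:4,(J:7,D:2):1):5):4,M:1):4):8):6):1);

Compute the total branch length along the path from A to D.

The path runs A → … → MRCA → … → D; the MRCA is the node subtending ((((F,(S,I)),((E,K),A)),Q),(((R,P),H),(T,((L,(C,(J,D))),M)))).
Branch lengths along that path: 6 + 6 + 8 + 5 + 6 + 8 + 4 + 4 + 5 + 1 + 2 = 55.

55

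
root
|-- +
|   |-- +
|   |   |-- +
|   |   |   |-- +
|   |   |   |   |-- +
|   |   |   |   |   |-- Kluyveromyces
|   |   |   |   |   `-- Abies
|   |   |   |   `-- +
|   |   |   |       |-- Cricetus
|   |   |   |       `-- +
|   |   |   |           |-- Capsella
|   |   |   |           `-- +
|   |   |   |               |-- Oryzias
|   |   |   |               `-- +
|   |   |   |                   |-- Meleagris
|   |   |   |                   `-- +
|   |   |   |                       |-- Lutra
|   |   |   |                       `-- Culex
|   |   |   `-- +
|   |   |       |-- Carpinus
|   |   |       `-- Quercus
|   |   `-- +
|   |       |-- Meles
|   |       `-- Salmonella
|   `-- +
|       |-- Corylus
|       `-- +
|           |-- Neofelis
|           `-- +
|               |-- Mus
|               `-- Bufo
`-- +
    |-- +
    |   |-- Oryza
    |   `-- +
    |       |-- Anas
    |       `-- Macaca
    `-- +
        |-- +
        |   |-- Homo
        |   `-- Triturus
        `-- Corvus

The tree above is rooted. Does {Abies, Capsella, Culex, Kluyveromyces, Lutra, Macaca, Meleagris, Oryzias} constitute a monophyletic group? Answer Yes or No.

No

The MRCA of the listed taxa is the root, so the smallest clade containing them is the whole tree.
That clade also contains Anas, Bufo, Carpinus, Corvus, Corylus, Cricetus, Homo, Meles, Mus, Neofelis, Oryza, Quercus, Salmonella, Triturus, which are not in the proposed group, so the group is not monophyletic.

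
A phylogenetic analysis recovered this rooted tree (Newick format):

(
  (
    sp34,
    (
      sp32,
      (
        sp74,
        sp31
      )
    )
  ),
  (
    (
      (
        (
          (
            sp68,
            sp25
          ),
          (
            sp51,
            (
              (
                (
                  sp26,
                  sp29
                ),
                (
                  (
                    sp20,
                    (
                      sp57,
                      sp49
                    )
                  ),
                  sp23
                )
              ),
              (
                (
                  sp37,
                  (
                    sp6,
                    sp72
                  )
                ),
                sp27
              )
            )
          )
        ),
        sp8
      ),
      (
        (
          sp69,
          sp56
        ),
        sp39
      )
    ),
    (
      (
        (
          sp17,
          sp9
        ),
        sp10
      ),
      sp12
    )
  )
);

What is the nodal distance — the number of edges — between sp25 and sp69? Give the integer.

7

The MRCA of sp25 and sp69 is the node subtending ((((sp68,sp25),(sp51,(((sp26,sp29),((sp20,(sp57,sp49)),sp23)),((sp37,(sp6,sp72)),sp27)))),sp8),((sp69,sp56),sp39)).
From sp25 up to that node: 4 branches. From sp69 up to the same node: 3 branches. Total: 4 + 3 = 7.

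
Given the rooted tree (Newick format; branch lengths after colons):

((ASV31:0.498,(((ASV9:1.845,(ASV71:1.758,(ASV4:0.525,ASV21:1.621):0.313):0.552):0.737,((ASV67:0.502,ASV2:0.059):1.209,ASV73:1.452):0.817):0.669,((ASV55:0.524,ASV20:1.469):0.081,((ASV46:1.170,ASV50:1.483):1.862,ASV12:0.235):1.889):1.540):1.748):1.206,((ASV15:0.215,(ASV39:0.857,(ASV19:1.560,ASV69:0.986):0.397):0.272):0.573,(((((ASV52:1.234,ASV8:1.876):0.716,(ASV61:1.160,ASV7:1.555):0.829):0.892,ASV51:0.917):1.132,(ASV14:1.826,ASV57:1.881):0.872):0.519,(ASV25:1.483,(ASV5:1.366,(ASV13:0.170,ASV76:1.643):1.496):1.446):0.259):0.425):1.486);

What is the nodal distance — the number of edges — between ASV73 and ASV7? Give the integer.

12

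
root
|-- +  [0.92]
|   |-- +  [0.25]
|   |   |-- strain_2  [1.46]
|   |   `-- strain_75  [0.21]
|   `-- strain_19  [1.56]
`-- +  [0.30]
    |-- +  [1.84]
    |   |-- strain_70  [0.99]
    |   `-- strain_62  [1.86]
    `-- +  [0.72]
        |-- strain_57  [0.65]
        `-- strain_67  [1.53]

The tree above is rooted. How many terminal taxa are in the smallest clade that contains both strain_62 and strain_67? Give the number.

4

The MRCA of strain_62 and strain_67 is the node subtending ((strain_70,strain_62),(strain_57,strain_67)).
That clade contains 4 terminal taxa: strain_57, strain_62, strain_67, strain_70.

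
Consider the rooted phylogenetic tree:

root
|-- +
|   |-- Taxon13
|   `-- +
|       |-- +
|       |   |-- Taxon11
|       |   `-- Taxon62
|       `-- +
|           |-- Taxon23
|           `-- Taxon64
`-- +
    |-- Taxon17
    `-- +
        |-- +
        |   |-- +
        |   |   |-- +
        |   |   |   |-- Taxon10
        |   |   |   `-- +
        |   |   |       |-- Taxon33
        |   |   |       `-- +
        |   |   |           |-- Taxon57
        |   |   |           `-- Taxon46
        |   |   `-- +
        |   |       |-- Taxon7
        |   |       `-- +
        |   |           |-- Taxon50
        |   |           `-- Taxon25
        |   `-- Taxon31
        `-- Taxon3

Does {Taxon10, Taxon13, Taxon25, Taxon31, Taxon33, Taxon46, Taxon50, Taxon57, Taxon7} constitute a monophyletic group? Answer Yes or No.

The MRCA of the listed taxa is the root, so the smallest clade containing them is the whole tree.
That clade also contains Taxon11, Taxon17, Taxon23, Taxon3, Taxon62, Taxon64, which are not in the proposed group, so the group is not monophyletic.

No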